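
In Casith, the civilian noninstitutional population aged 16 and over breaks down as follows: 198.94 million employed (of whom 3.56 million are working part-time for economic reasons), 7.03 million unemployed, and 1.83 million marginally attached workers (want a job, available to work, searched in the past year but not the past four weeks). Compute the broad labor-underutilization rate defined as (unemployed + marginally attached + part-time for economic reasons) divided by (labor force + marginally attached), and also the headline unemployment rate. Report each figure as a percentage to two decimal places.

Labor force = 198.94 + 7.03 = 205.97 million.
Numerator = 7.03 + 1.83 + 3.56 = 12.42 million.
Denominator = 205.97 + 1.83 = 207.80 million.
Broad rate = 12.42 / 207.80 = 5.98%.
Headline unemployment rate = 7.03 / 205.97 = 3.41%.

Broad underutilization rate ≈ 5.98%; headline unemployment rate ≈ 3.41%.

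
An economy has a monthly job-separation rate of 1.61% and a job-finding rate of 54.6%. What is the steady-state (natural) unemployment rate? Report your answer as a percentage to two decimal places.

Steady-state unemployment rate ≈ 2.86%.

At steady state the flows balance: s·E = f·U, so U/(E+U) = s/(s+f).
u* = 1.61 / (1.61 + 54.6) = 1.61 / 56.21 = 2.86%.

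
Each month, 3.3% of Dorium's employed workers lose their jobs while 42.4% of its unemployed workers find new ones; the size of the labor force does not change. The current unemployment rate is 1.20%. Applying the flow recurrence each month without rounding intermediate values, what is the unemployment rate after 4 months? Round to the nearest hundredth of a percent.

With a fixed labor force, u_{t+1} = u_t + s·(1−u_t) − f·u_t = u_t·(1−s−f) + s.
Here 1−s−f = 0.543 and s = 0.033.
u_1 = 0.012000 × 0.543 + 0.033 = 0.039516.
u_2 = 0.039516 × 0.543 + 0.033 = 0.054457.
u_3 = 0.054457 × 0.543 + 0.033 = 0.062570.
u_4 = 0.062570 × 0.543 + 0.033 = 0.066976.

Unemployment rate after four months ≈ 6.70%.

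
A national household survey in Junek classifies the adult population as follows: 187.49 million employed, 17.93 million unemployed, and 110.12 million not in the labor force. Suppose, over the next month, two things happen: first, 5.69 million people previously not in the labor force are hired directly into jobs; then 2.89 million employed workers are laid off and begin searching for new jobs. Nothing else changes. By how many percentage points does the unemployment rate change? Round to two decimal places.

The unemployment rate changes by +1.13 percentage points.

Initially, labor force = 187.49 + 17.93 = 205.42 million, so u = 17.93/205.42 = 8.73%.
After the first change, employed and labor force both rise by 5.69; unemployed unchanged → E = 193.18, U = 17.93, labor force = 211.11 million.
After the second change, employed falls and unemployed rises by 2.89; labor force unchanged → E = 190.29, U = 20.82, labor force = 211.11 million.
New unemployment rate = 20.82 / 211.11 = 9.86%.
Change = 9.86% − 8.73% = +1.13 percentage points.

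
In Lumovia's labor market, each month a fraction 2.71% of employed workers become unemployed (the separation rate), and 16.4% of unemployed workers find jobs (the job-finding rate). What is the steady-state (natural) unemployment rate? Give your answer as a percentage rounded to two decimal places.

Steady-state unemployment rate ≈ 14.18%.

At steady state the flows balance: s·E = f·U, so U/(E+U) = s/(s+f).
u* = 2.71 / (2.71 + 16.4) = 2.71 / 19.11 = 14.18%.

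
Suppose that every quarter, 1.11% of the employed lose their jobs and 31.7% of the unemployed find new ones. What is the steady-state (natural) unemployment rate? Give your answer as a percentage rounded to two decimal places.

Steady-state unemployment rate ≈ 3.38%.

At steady state the flows balance: s·E = f·U, so U/(E+U) = s/(s+f).
u* = 1.11 / (1.11 + 31.7) = 1.11 / 32.81 = 3.38%.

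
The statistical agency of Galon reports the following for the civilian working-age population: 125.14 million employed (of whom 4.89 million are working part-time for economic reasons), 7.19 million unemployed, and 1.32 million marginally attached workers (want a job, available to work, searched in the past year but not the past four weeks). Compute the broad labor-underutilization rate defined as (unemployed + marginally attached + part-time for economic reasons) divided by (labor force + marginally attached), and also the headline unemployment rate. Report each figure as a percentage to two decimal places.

Labor force = 125.14 + 7.19 = 132.33 million.
Numerator = 7.19 + 1.32 + 4.89 = 13.40 million.
Denominator = 132.33 + 1.32 = 133.65 million.
Broad rate = 13.40 / 133.65 = 10.03%.
Headline unemployment rate = 7.19 / 132.33 = 5.43%.

Broad underutilization rate ≈ 10.03%; headline unemployment rate ≈ 5.43%.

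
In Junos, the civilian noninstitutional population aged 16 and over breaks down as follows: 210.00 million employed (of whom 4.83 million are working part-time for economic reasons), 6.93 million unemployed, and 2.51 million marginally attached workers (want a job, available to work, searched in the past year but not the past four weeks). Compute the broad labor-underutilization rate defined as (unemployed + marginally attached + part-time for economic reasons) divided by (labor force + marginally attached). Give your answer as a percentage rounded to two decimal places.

Labor force = 210.00 + 6.93 = 216.93 million.
Numerator = 6.93 + 2.51 + 4.83 = 14.27 million.
Denominator = 216.93 + 2.51 = 219.44 million.
Broad rate = 14.27 / 219.44 = 6.50%.

Broad underutilization rate ≈ 6.50%.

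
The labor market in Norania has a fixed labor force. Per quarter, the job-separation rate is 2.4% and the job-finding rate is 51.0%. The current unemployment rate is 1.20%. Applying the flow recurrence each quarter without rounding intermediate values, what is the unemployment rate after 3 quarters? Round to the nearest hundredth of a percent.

With a fixed labor force, u_{t+1} = u_t + s·(1−u_t) − f·u_t = u_t·(1−s−f) + s.
Here 1−s−f = 0.466 and s = 0.024.
u_1 = 0.012000 × 0.466 + 0.024 = 0.029592.
u_2 = 0.029592 × 0.466 + 0.024 = 0.037790.
u_3 = 0.037790 × 0.466 + 0.024 = 0.041610.

Unemployment rate after three quarters ≈ 4.16%.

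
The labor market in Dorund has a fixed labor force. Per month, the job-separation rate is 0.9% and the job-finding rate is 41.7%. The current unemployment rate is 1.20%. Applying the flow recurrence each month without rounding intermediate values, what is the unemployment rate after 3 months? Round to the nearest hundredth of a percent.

With a fixed labor force, u_{t+1} = u_t + s·(1−u_t) − f·u_t = u_t·(1−s−f) + s.
Here 1−s−f = 0.574 and s = 0.009.
u_1 = 0.012000 × 0.574 + 0.009 = 0.015888.
u_2 = 0.015888 × 0.574 + 0.009 = 0.018120.
u_3 = 0.018120 × 0.574 + 0.009 = 0.019401.

Unemployment rate after three months ≈ 1.94%.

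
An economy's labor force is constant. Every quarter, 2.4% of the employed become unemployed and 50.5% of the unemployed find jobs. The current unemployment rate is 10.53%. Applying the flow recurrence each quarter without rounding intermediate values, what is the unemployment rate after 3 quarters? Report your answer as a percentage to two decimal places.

With a fixed labor force, u_{t+1} = u_t + s·(1−u_t) − f·u_t = u_t·(1−s−f) + s.
Here 1−s−f = 0.471 and s = 0.024.
u_1 = 0.105300 × 0.471 + 0.024 = 0.073596.
u_2 = 0.073596 × 0.471 + 0.024 = 0.058664.
u_3 = 0.058664 × 0.471 + 0.024 = 0.051631.

Unemployment rate after three quarters ≈ 5.16%.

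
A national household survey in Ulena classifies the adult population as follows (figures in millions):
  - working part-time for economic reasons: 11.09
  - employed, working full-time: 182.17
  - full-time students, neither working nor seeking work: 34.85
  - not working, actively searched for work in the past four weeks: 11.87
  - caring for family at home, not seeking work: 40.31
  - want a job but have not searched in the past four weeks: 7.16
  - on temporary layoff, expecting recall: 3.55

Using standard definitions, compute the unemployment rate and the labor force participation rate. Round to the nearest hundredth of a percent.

Unemployment rate ≈ 7.39%; labor force participation rate ≈ 71.71%.

Employed = 11.09 + 182.17 = 193.26 million (anyone who worked, including part-time for economic reasons, counts as employed).
Unemployed = 11.87 + 3.55 = 15.42 million (jobless and actively searching, or on temporary layoff).
Labor force = 193.26 + 15.42 = 208.68 million.
Not in labor force = 34.85 + 40.31 + 7.16 = 82.32 million (those not working and not actively searching are outside the labor force — including those who want a job but have given up searching).
Civilian working-age population = 208.68 + 82.32 = 291.00 million.
Unemployment rate = 15.42 / 208.68 = 7.39%.
Labor force participation rate = 208.68 / 291.00 = 71.71%.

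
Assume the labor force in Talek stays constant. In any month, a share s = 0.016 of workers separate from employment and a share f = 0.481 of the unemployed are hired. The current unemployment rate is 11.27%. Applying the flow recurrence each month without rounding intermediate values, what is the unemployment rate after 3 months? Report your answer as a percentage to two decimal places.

With a fixed labor force, u_{t+1} = u_t + s·(1−u_t) − f·u_t = u_t·(1−s−f) + s.
Here 1−s−f = 0.503 and s = 0.016.
u_1 = 0.112700 × 0.503 + 0.016 = 0.072688.
u_2 = 0.072688 × 0.503 + 0.016 = 0.052562.
u_3 = 0.052562 × 0.503 + 0.016 = 0.042439.

Unemployment rate after three months ≈ 4.24%.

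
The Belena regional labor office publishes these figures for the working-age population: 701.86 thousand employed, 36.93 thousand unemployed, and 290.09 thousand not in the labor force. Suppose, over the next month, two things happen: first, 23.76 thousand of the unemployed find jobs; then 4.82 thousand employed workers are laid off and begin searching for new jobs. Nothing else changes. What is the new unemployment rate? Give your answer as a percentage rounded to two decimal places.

New unemployment rate ≈ 2.44%.

Initially, labor force = 701.86 + 36.93 = 738.79 thousand, so u = 36.93/738.79 = 5.00%.
After the first change, unemployed falls and employed rises by 23.76; labor force unchanged → E = 725.62, U = 13.17, labor force = 738.79 thousand.
After the second change, employed falls and unemployed rises by 4.82; labor force unchanged → E = 720.80, U = 17.99, labor force = 738.79 thousand.
New unemployment rate = 17.99 / 738.79 = 2.44%.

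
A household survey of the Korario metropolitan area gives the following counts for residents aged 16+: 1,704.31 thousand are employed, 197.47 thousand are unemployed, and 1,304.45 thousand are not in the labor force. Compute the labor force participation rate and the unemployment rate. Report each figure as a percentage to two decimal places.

Labor force participation rate ≈ 59.32%; unemployment rate ≈ 10.38%.

Labor force = employed + unemployed = 1,704.31 + 197.47 = 1,901.78 thousand.
Working-age population = 1,901.78 + 1,304.45 = 3,206.23 thousand.
Unemployment rate = 197.47 / 1,901.78 = 10.38%.
Labor force participation rate = 1,901.78 / 3,206.23 = 59.32%.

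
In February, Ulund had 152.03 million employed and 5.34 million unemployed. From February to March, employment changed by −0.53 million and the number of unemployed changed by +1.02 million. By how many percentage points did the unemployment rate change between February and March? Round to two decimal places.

The unemployment rate changed by +0.64 percentage points.

February: labor force = 152.03 + 5.34 = 157.37; u = 5.34/157.37 = 3.39%.
March: labor force = 151.50 + 6.36 = 157.86; u = 6.36/157.86 = 4.03%.
Change = 4.03% − 3.39% = +0.64 pp.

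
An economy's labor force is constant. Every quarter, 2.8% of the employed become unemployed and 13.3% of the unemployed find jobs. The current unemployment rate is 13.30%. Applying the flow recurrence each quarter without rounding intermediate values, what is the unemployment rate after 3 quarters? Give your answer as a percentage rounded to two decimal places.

With a fixed labor force, u_{t+1} = u_t + s·(1−u_t) − f·u_t = u_t·(1−s−f) + s.
Here 1−s−f = 0.839 and s = 0.028.
u_1 = 0.133000 × 0.839 + 0.028 = 0.139587.
u_2 = 0.139587 × 0.839 + 0.028 = 0.145113.
u_3 = 0.145113 × 0.839 + 0.028 = 0.149750.

Unemployment rate after three quarters ≈ 14.98%.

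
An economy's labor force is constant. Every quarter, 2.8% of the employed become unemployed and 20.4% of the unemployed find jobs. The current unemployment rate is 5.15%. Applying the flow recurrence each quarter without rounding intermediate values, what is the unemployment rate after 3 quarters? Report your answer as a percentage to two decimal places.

Unemployment rate after three quarters ≈ 8.93%.

With a fixed labor force, u_{t+1} = u_t + s·(1−u_t) − f·u_t = u_t·(1−s−f) + s.
Here 1−s−f = 0.768 and s = 0.028.
u_1 = 0.051500 × 0.768 + 0.028 = 0.067552.
u_2 = 0.067552 × 0.768 + 0.028 = 0.079880.
u_3 = 0.079880 × 0.768 + 0.028 = 0.089348.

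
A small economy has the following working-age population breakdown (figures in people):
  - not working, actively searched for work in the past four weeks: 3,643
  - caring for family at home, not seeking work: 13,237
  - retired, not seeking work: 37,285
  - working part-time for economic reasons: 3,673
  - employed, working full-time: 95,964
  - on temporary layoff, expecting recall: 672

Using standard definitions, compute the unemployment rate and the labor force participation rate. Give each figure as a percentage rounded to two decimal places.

Unemployment rate ≈ 4.15%; labor force participation rate ≈ 67.29%.

Employed = 3,673 + 95,964 = 99,637 (anyone who worked, including part-time for economic reasons, counts as employed).
Unemployed = 3,643 + 672 = 4,315 (jobless and actively searching, or on temporary layoff).
Labor force = 99,637 + 4,315 = 103,952.
Not in labor force = 13,237 + 37,285 = 50,522 (those not working and not actively searching are outside the labor force).
Civilian working-age population = 103,952 + 50,522 = 154,474.
Unemployment rate = 4,315 / 103,952 = 4.15%.
Labor force participation rate = 103,952 / 154,474 = 67.29%.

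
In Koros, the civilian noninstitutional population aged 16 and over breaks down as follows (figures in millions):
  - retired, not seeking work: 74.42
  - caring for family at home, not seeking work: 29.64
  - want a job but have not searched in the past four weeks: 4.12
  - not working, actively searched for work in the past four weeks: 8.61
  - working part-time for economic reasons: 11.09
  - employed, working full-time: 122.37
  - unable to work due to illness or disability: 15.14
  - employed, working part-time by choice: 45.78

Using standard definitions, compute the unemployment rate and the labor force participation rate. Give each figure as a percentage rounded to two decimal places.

Employed = 11.09 + 122.37 + 45.78 = 179.24 million (anyone who worked, including part-time for economic reasons, counts as employed).
Unemployed = 8.61 million.
Labor force = 179.24 + 8.61 = 187.85 million.
Not in labor force = 74.42 + 29.64 + 4.12 + 15.14 = 123.32 million (those not working and not actively searching are outside the labor force — including those who want a job but have given up searching).
Civilian working-age population = 187.85 + 123.32 = 311.17 million.
Unemployment rate = 8.61 / 187.85 = 4.58%.
Labor force participation rate = 187.85 / 311.17 = 60.37%.

Unemployment rate ≈ 4.58%; labor force participation rate ≈ 60.37%.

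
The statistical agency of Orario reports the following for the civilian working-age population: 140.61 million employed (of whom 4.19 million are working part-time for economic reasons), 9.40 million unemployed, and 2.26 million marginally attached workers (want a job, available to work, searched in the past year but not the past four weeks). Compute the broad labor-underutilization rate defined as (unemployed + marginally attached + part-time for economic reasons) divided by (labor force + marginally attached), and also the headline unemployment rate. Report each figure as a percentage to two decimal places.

Broad underutilization rate ≈ 10.41%; headline unemployment rate ≈ 6.27%.

Labor force = 140.61 + 9.40 = 150.01 million.
Numerator = 9.40 + 2.26 + 4.19 = 15.85 million.
Denominator = 150.01 + 2.26 = 152.27 million.
Broad rate = 15.85 / 152.27 = 10.41%.
Headline unemployment rate = 9.40 / 150.01 = 6.27%.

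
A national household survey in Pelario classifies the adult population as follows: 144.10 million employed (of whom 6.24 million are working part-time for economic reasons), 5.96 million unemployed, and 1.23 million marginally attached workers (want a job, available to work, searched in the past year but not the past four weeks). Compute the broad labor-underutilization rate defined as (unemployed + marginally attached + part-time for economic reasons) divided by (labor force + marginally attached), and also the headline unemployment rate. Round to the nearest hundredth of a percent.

Broad underutilization rate ≈ 8.88%; headline unemployment rate ≈ 3.97%.

Labor force = 144.10 + 5.96 = 150.06 million.
Numerator = 5.96 + 1.23 + 6.24 = 13.43 million.
Denominator = 150.06 + 1.23 = 151.29 million.
Broad rate = 13.43 / 151.29 = 8.88%.
Headline unemployment rate = 5.96 / 150.06 = 3.97%.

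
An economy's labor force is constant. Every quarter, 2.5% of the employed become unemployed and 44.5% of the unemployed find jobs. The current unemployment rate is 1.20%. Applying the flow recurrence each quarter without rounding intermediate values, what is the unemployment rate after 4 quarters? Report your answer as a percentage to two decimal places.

With a fixed labor force, u_{t+1} = u_t + s·(1−u_t) − f·u_t = u_t·(1−s−f) + s.
Here 1−s−f = 0.530 and s = 0.025.
u_1 = 0.012000 × 0.530 + 0.025 = 0.031360.
u_2 = 0.031360 × 0.530 + 0.025 = 0.041621.
u_3 = 0.041621 × 0.530 + 0.025 = 0.047059.
u_4 = 0.047059 × 0.530 + 0.025 = 0.049941.

Unemployment rate after four quarters ≈ 4.99%.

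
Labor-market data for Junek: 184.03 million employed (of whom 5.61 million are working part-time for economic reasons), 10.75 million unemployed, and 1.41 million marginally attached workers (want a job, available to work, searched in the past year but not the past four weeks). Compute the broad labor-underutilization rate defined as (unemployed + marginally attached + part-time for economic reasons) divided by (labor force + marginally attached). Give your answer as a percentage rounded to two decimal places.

Broad underutilization rate ≈ 9.06%.

Labor force = 184.03 + 10.75 = 194.78 million.
Numerator = 10.75 + 1.41 + 5.61 = 17.77 million.
Denominator = 194.78 + 1.41 = 196.19 million.
Broad rate = 17.77 / 196.19 = 9.06%.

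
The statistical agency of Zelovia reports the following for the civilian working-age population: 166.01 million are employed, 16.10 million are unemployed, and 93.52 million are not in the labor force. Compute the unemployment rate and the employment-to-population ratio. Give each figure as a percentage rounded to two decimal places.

Labor force = employed + unemployed = 166.01 + 16.10 = 182.11 million.
Working-age population = 182.11 + 93.52 = 275.63 million.
Unemployment rate = 16.10 / 182.11 = 8.84%.
Employment-population ratio = 166.01 / 275.63 = 60.23%.

Unemployment rate ≈ 8.84%; employment-population ratio ≈ 60.23%.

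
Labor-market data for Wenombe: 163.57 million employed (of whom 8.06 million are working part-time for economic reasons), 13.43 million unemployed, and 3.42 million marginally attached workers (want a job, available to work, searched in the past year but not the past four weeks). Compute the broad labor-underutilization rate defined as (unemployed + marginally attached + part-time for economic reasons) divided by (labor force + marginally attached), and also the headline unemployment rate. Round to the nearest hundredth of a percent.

Labor force = 163.57 + 13.43 = 177.00 million.
Numerator = 13.43 + 3.42 + 8.06 = 24.91 million.
Denominator = 177.00 + 3.42 = 180.42 million.
Broad rate = 24.91 / 180.42 = 13.81%.
Headline unemployment rate = 13.43 / 177.00 = 7.59%.

Broad underutilization rate ≈ 13.81%; headline unemployment rate ≈ 7.59%.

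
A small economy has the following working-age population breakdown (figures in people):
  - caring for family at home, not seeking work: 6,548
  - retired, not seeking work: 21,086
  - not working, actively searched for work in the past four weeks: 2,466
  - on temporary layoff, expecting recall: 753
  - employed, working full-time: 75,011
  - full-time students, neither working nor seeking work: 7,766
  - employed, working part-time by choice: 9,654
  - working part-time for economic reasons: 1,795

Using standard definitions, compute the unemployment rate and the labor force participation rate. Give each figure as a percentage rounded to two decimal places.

Unemployment rate ≈ 3.59%; labor force participation rate ≈ 71.70%.

Employed = 75,011 + 9,654 + 1,795 = 86,460 (anyone who worked, including part-time for economic reasons, counts as employed).
Unemployed = 2,466 + 753 = 3,219 (jobless and actively searching, or on temporary layoff).
Labor force = 86,460 + 3,219 = 89,679.
Not in labor force = 6,548 + 21,086 + 7,766 = 35,400 (those not working and not actively searching are outside the labor force).
Civilian working-age population = 89,679 + 35,400 = 125,079.
Unemployment rate = 3,219 / 89,679 = 3.59%.
Labor force participation rate = 89,679 / 125,079 = 71.70%.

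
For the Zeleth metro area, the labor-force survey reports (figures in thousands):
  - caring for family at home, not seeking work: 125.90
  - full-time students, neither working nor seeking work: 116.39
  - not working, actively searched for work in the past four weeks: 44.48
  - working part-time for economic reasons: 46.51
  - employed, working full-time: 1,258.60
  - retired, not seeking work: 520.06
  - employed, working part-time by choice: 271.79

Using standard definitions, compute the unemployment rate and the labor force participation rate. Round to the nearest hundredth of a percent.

Employed = 46.51 + 1,258.60 + 271.79 = 1,576.90 thousand (anyone who worked, including part-time for economic reasons, counts as employed).
Unemployed = 44.48 thousand.
Labor force = 1,576.90 + 44.48 = 1,621.38 thousand.
Not in labor force = 125.90 + 116.39 + 520.06 = 762.35 thousand (those not working and not actively searching are outside the labor force).
Civilian working-age population = 1,621.38 + 762.35 = 2,383.73 thousand.
Unemployment rate = 44.48 / 1,621.38 = 2.74%.
Labor force participation rate = 1,621.38 / 2,383.73 = 68.02%.

Unemployment rate ≈ 2.74%; labor force participation rate ≈ 68.02%.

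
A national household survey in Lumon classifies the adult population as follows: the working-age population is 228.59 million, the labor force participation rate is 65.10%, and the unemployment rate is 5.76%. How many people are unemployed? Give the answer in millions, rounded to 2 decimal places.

Labor force = 0.6510 × 228.59 = 148.81 million.
Unemployed = 0.0576 × 148.81 ≈ 8.57 million.

About 8.57 million are unemployed.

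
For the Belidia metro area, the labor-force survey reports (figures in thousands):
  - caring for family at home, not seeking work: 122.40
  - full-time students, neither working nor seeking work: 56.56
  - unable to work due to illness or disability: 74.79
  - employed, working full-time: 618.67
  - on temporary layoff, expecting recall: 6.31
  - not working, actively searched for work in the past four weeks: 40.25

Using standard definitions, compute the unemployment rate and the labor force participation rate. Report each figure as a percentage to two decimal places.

Employed = 618.67 thousand.
Unemployed = 6.31 + 40.25 = 46.56 thousand (jobless and actively searching, or on temporary layoff).
Labor force = 618.67 + 46.56 = 665.23 thousand.
Not in labor force = 122.40 + 56.56 + 74.79 = 253.75 thousand (those not working and not actively searching are outside the labor force).
Civilian working-age population = 665.23 + 253.75 = 918.98 thousand.
Unemployment rate = 46.56 / 665.23 = 7.00%.
Labor force participation rate = 665.23 / 918.98 = 72.39%.

Unemployment rate ≈ 7.00%; labor force participation rate ≈ 72.39%.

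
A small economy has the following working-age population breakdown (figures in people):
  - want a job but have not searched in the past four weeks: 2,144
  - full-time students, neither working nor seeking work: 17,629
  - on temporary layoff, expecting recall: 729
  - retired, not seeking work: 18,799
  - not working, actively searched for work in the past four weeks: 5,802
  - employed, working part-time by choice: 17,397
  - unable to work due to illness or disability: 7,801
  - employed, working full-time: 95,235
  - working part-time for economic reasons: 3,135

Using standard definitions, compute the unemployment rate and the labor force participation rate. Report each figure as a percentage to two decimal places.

Employed = 17,397 + 95,235 + 3,135 = 115,767 (anyone who worked, including part-time for economic reasons, counts as employed).
Unemployed = 729 + 5,802 = 6,531 (jobless and actively searching, or on temporary layoff).
Labor force = 115,767 + 6,531 = 122,298.
Not in labor force = 2,144 + 17,629 + 18,799 + 7,801 = 46,373 (those not working and not actively searching are outside the labor force — including those who want a job but have given up searching).
Civilian working-age population = 122,298 + 46,373 = 168,671.
Unemployment rate = 6,531 / 122,298 = 5.34%.
Labor force participation rate = 122,298 / 168,671 = 72.51%.

Unemployment rate ≈ 5.34%; labor force participation rate ≈ 72.51%.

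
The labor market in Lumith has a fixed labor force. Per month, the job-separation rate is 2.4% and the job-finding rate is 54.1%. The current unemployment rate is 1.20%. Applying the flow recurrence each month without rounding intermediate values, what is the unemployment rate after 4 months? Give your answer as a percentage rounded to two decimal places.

With a fixed labor force, u_{t+1} = u_t + s·(1−u_t) − f·u_t = u_t·(1−s−f) + s.
Here 1−s−f = 0.435 and s = 0.024.
u_1 = 0.012000 × 0.435 + 0.024 = 0.029220.
u_2 = 0.029220 × 0.435 + 0.024 = 0.036711.
u_3 = 0.036711 × 0.435 + 0.024 = 0.039969.
u_4 = 0.039969 × 0.435 + 0.024 = 0.041387.

Unemployment rate after four months ≈ 4.14%.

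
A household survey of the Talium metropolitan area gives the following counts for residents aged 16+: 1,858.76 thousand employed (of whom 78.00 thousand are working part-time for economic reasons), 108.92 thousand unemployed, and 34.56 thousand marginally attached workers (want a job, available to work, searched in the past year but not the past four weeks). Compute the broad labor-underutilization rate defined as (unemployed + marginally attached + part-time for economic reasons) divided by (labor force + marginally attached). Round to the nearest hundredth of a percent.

Broad underutilization rate ≈ 11.06%.

Labor force = 1,858.76 + 108.92 = 1,967.68 thousand.
Numerator = 108.92 + 34.56 + 78.00 = 221.48 thousand.
Denominator = 1,967.68 + 34.56 = 2,002.24 thousand.
Broad rate = 221.48 / 2,002.24 = 11.06%.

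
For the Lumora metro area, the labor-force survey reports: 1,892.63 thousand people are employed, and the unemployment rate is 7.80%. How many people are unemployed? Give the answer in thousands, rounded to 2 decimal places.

About 160.11 thousand are unemployed.

Let U be the number unemployed. The labor force is E + U, and U/(E+U) = 0.0780.
So U = 0.0780 × 1,892.63 / (1 − 0.0780) = 147.6251 / 0.9220 ≈ 160.11 thousand.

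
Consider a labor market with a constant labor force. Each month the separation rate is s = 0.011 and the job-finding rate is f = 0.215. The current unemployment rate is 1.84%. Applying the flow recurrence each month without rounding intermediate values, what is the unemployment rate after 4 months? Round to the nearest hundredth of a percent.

With a fixed labor force, u_{t+1} = u_t + s·(1−u_t) − f·u_t = u_t·(1−s−f) + s.
Here 1−s−f = 0.774 and s = 0.011.
u_1 = 0.018400 × 0.774 + 0.011 = 0.025242.
u_2 = 0.025242 × 0.774 + 0.011 = 0.030537.
u_3 = 0.030537 × 0.774 + 0.011 = 0.034636.
u_4 = 0.034636 × 0.774 + 0.011 = 0.037808.

Unemployment rate after four months ≈ 3.78%.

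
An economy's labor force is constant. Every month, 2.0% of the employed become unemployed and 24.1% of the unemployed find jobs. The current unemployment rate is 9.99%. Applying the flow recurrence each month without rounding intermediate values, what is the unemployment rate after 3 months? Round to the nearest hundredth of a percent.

Unemployment rate after three months ≈ 8.60%.

With a fixed labor force, u_{t+1} = u_t + s·(1−u_t) − f·u_t = u_t·(1−s−f) + s.
Here 1−s−f = 0.739 and s = 0.020.
u_1 = 0.099900 × 0.739 + 0.020 = 0.093826.
u_2 = 0.093826 × 0.739 + 0.020 = 0.089337.
u_3 = 0.089337 × 0.739 + 0.020 = 0.086020.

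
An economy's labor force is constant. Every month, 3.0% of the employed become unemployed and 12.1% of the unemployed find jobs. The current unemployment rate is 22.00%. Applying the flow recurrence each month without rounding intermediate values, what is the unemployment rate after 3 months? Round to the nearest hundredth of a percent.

Unemployment rate after three months ≈ 21.17%.

With a fixed labor force, u_{t+1} = u_t + s·(1−u_t) − f·u_t = u_t·(1−s−f) + s.
Here 1−s−f = 0.849 and s = 0.030.
u_1 = 0.220000 × 0.849 + 0.030 = 0.216780.
u_2 = 0.216780 × 0.849 + 0.030 = 0.214046.
u_3 = 0.214046 × 0.849 + 0.030 = 0.211725.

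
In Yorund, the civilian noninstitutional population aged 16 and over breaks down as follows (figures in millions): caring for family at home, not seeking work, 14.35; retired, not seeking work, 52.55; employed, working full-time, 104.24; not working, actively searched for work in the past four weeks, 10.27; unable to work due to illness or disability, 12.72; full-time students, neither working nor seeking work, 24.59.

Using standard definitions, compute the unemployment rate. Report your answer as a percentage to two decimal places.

Employed = 104.24 million.
Unemployed = 10.27 million.
Labor force = 104.24 + 10.27 = 114.51 million.
Unemployment rate = 10.27 / 114.51 = 8.97%.

Unemployment rate ≈ 8.97%.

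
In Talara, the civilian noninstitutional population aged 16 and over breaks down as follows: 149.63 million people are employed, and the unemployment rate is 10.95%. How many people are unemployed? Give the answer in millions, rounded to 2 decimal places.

About 18.40 million are unemployed.

Let U be the number unemployed. The labor force is E + U, and U/(E+U) = 0.1095.
So U = 0.1095 × 149.63 / (1 − 0.1095) = 16.3845 / 0.8905 ≈ 18.40 million.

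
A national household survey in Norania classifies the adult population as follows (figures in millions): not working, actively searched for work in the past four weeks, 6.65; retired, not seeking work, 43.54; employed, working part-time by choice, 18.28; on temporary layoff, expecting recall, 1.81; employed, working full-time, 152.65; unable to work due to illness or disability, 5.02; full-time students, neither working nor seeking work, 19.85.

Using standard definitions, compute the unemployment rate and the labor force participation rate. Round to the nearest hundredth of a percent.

Employed = 18.28 + 152.65 = 170.93 million.
Unemployed = 6.65 + 1.81 = 8.46 million (jobless and actively searching, or on temporary layoff).
Labor force = 170.93 + 8.46 = 179.39 million.
Not in labor force = 43.54 + 5.02 + 19.85 = 68.41 million (those not working and not actively searching are outside the labor force).
Civilian working-age population = 179.39 + 68.41 = 247.80 million.
Unemployment rate = 8.46 / 179.39 = 4.72%.
Labor force participation rate = 179.39 / 247.80 = 72.39%.

Unemployment rate ≈ 4.72%; labor force participation rate ≈ 72.39%.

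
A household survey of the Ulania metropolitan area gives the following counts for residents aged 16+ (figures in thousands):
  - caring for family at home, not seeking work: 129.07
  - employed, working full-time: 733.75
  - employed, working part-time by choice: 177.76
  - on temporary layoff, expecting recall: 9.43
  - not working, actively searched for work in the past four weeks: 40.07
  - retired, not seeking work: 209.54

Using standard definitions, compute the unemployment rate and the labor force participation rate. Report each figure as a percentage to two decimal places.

Unemployment rate ≈ 5.15%; labor force participation rate ≈ 73.95%.

Employed = 733.75 + 177.76 = 911.51 thousand.
Unemployed = 9.43 + 40.07 = 49.50 thousand (jobless and actively searching, or on temporary layoff).
Labor force = 911.51 + 49.50 = 961.01 thousand.
Not in labor force = 129.07 + 209.54 = 338.61 thousand (those not working and not actively searching are outside the labor force).
Civilian working-age population = 961.01 + 338.61 = 1,299.62 thousand.
Unemployment rate = 49.50 / 961.01 = 5.15%.
Labor force participation rate = 961.01 / 1,299.62 = 73.95%.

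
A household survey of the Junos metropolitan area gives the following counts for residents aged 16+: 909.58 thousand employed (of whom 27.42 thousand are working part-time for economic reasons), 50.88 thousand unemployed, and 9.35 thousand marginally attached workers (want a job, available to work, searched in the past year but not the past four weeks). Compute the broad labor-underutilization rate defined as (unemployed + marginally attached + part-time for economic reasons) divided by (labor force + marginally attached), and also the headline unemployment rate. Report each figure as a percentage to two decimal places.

Broad underutilization rate ≈ 9.04%; headline unemployment rate ≈ 5.30%.

Labor force = 909.58 + 50.88 = 960.46 thousand.
Numerator = 50.88 + 9.35 + 27.42 = 87.65 thousand.
Denominator = 960.46 + 9.35 = 969.81 thousand.
Broad rate = 87.65 / 969.81 = 9.04%.
Headline unemployment rate = 50.88 / 960.46 = 5.30%.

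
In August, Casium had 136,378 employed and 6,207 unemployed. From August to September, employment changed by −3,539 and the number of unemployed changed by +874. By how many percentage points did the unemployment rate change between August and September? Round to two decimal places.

The unemployment rate changed by +0.71 percentage points.

August: labor force = 136,378 + 6,207 = 142,585; u = 6,207/142,585 = 4.35%.
September: labor force = 132,839 + 7,081 = 139,920; u = 7,081/139,920 = 5.06%.
Change = 5.06% − 4.35% = +0.71 pp.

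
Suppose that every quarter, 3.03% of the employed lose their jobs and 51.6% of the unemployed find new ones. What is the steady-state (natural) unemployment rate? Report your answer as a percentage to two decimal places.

Steady-state unemployment rate ≈ 5.55%.

At steady state the flows balance: s·E = f·U, so U/(E+U) = s/(s+f).
u* = 3.03 / (3.03 + 51.6) = 3.03 / 54.63 = 5.55%.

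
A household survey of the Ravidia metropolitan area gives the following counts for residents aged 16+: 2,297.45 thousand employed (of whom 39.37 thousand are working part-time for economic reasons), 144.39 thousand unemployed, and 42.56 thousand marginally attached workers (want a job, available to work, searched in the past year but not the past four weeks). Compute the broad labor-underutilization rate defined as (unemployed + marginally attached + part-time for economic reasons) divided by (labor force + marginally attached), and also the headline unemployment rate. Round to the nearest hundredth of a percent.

Labor force = 2,297.45 + 144.39 = 2,441.84 thousand.
Numerator = 144.39 + 42.56 + 39.37 = 226.32 thousand.
Denominator = 2,441.84 + 42.56 = 2,484.40 thousand.
Broad rate = 226.32 / 2,484.40 = 9.11%.
Headline unemployment rate = 144.39 / 2,441.84 = 5.91%.

Broad underutilization rate ≈ 9.11%; headline unemployment rate ≈ 5.91%.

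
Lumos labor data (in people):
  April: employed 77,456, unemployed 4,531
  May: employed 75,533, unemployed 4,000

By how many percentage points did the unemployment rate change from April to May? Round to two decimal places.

The unemployment rate changed by −0.50 percentage points.

April: labor force = 77,456 + 4,531 = 81,987; u = 4,531/81,987 = 5.53%.
May: labor force = 75,533 + 4,000 = 79,533; u = 4,000/79,533 = 5.03%.
Change = 5.03% − 5.53% = −0.50 pp.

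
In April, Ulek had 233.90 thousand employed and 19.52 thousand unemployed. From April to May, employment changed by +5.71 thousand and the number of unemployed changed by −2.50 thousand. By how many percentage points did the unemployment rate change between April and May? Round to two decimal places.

April: labor force = 233.90 + 19.52 = 253.42; u = 19.52/253.42 = 7.70%.
May: labor force = 239.61 + 17.02 = 256.63; u = 17.02/256.63 = 6.63%.
Change = 6.63% − 7.70% = −1.07 pp.

The unemployment rate changed by −1.07 percentage points.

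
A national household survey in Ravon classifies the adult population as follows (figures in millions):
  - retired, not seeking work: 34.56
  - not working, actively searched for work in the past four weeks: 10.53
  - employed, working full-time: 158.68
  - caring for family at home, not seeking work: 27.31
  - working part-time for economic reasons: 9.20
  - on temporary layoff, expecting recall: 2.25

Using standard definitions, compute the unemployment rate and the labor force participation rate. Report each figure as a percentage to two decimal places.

Unemployment rate ≈ 7.07%; labor force participation rate ≈ 74.49%.

Employed = 158.68 + 9.20 = 167.88 million (anyone who worked, including part-time for economic reasons, counts as employed).
Unemployed = 10.53 + 2.25 = 12.78 million (jobless and actively searching, or on temporary layoff).
Labor force = 167.88 + 12.78 = 180.66 million.
Not in labor force = 34.56 + 27.31 = 61.87 million (those not working and not actively searching are outside the labor force).
Civilian working-age population = 180.66 + 61.87 = 242.53 million.
Unemployment rate = 12.78 / 180.66 = 7.07%.
Labor force participation rate = 180.66 / 242.53 = 74.49%.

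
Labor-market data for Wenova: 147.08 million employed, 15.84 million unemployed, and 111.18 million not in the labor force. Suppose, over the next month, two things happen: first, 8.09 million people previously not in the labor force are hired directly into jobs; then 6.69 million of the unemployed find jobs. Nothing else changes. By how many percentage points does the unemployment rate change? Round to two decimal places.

The unemployment rate changes by −4.37 percentage points.

Initially, labor force = 147.08 + 15.84 = 162.92 million, so u = 15.84/162.92 = 9.72%.
After the first change, employed and labor force both rise by 8.09; unemployed unchanged → E = 155.17, U = 15.84, labor force = 171.01 million.
After the second change, unemployed falls and employed rises by 6.69; labor force unchanged → E = 161.86, U = 9.15, labor force = 171.01 million.
New unemployment rate = 9.15 / 171.01 = 5.35%.
Change = 5.35% − 9.72% = −4.37 percentage points.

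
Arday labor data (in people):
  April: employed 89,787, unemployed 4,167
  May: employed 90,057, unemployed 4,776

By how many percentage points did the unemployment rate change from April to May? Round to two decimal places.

April: labor force = 89,787 + 4,167 = 93,954; u = 4,167/93,954 = 4.44%.
May: labor force = 90,057 + 4,776 = 94,833; u = 4,776/94,833 = 5.04%.
Change = 5.04% − 4.44% = +0.60 pp.

The unemployment rate changed by +0.60 percentage points.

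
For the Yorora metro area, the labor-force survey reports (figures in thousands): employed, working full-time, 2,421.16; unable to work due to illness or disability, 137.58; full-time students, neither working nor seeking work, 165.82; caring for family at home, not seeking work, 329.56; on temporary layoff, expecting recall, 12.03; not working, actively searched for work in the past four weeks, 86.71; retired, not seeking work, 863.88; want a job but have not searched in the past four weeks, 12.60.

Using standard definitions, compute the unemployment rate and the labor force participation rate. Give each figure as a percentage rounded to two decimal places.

Unemployment rate ≈ 3.92%; labor force participation rate ≈ 62.54%.

Employed = 2,421.16 thousand.
Unemployed = 12.03 + 86.71 = 98.74 thousand (jobless and actively searching, or on temporary layoff).
Labor force = 2,421.16 + 98.74 = 2,519.90 thousand.
Not in labor force = 137.58 + 165.82 + 329.56 + 863.88 + 12.60 = 1,509.44 thousand (those not working and not actively searching are outside the labor force — including those who want a job but have given up searching).
Civilian working-age population = 2,519.90 + 1,509.44 = 4,029.34 thousand.
Unemployment rate = 98.74 / 2,519.90 = 3.92%.
Labor force participation rate = 2,519.90 / 4,029.34 = 62.54%.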